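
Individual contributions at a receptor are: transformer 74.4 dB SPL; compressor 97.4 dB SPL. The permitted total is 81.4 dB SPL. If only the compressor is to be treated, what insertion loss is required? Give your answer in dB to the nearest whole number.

17 dB

Fixed contribution from the other source: Σ 10^(L/10) = 10^(74.4/10) = 2.754e+07 (74.40 dB SPL).
To meet 81.4 dB SPL overall, the treated compressor may contribute at most 10^(81.4/10) − 2.754e+07 = 1.105e+08, i.e. 80.43 dB SPL.
So the compressor must be reduced from 97.4 to 80.43 dB SPL: IL = 16.97 dB.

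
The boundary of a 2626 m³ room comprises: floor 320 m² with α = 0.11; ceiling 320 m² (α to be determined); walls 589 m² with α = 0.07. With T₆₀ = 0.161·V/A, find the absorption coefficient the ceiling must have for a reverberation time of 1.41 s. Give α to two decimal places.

0.70

A = 0.161·V/T₆₀ = 0.161·2626/1.41 = 299.85 m² sabins.
Absorption from the other surfaces = 320·0.11 + 589·0.07 = 76.43 m², so the ceiling must supply 223.42 m² over 320 m².
α = 223.42/320 = 0.698.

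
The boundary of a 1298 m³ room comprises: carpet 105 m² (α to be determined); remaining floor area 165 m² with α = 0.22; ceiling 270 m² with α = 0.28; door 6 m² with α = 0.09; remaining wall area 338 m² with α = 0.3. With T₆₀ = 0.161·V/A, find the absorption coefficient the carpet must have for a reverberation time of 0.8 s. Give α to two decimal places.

0.45

From T₆₀ = 0.161·V/A, the target T₆₀ = 0.8 s needs A = 0.161·1298/0.8 = 261.22 m².
Absorption from the other surfaces = 165·0.22 + 270·0.28 + 6·0.09 + 338·0.3 = 213.84 m², so the carpet must supply 47.38 m² over 105 m².
α = 47.38/105 = 0.451.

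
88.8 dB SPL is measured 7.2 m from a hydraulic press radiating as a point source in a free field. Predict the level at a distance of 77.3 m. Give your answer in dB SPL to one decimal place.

Spherical spreading from a point source gives a 20·log₁₀(r₂/r₁) drop.
L₂ = 88.8 − 20·log₁₀(77.3/7.2) = 88.8 − 20.617 = 68.18 dB SPL.

68.2 dB SPL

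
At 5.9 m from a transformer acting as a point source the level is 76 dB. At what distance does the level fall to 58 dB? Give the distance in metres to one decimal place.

For a point source L₁ − L₂ = 20·log₁₀(r₂/r₁), so r₂ = r₁·10^((L₁−L₂)/20).
r₂ = 5.9·10^((76−58)/20) = 5.9·10^(18.0/20) = 46.87 m.

46.9 m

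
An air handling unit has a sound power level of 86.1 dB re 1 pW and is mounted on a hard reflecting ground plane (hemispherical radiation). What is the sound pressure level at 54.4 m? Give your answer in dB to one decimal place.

43.4 dB

The power spreads over a hemisphere of area 2π·r², so L_p = L_w − 10·log₁₀(2π·r²).
2π·r² = 1.859e+04 m², 10·log₁₀ of that is 42.694 dB.
L_p = 86.1 − 42.694 = 43.41 dB.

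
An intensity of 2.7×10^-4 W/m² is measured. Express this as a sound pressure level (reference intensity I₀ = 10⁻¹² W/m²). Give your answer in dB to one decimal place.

84.3 dB

Dividing by I₀ shifts the exponent by 12: I/I₀ = 2.7×10^8.
L = 10·(0.4314 + 8) = 84.31 dB.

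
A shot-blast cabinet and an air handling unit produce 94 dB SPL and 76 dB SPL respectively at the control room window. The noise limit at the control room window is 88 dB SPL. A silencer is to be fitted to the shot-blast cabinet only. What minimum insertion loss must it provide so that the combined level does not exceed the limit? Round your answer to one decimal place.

The untreated sources together contribute 10^(76/10) = 3.981e+07, i.e. 76.00 dB SPL.
To meet 88 dB SPL overall, the treated shot-blast cabinet may contribute at most 10^(88/10) − 3.981e+07 = 5.911e+08, i.e. 87.72 dB SPL.
Required insertion loss = 94 − 87.72 = 6.28 dB.

6.3 dB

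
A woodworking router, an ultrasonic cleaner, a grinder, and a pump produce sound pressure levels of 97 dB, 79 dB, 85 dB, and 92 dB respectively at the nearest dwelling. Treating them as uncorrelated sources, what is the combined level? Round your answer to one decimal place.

Incoherent sources combine by intensity addition: L_total = 10·log₁₀(Σ 10^(L_i/10)).
Σ 10^(L/10) = 10^(97/10) + 10^(79/10) + 10^(85/10) + 10^(92/10) = 6.992e+09.
L_total = 10·log₁₀(6.992e+09) = 98.45 dB.

98.4 dB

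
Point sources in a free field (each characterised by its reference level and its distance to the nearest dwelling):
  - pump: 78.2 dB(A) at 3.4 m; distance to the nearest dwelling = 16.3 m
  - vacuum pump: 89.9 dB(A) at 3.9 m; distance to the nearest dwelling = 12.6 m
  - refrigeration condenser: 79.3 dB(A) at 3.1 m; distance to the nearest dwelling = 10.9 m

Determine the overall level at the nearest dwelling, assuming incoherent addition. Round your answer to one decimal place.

80.1 dB(A)

First find each source's level at the receiver (point-source: −20·log₁₀(r/r_ref)), then combine on an intensity basis.
pump: 78.2 − 20·log₁₀(16.3/3.4) = 78.2 − 13.61 = 64.59 dB(A).
vacuum pump: 89.9 − 20·log₁₀(12.6/3.9) = 89.9 − 10.19 = 79.71 dB(A).
refrigeration condenser: 79.3 − 20·log₁₀(10.9/3.1) = 79.3 − 10.92 = 68.38 dB(A).
Σ 10^(L/10) = 1.034e+08 → L_total = 10·log₁₀(1.034e+08) = 80.14 dB(A).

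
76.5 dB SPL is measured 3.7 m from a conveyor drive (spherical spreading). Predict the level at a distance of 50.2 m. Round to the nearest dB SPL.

54 dB SPL

Point-source attenuation: ΔL = 20·log₁₀(r₂/r₁) = 20·log₁₀(50.2/3.7) = 22.650 dB.
L₂ = 76.5 − 20·log₁₀(50.2/3.7) = 76.5 − 22.650 = 53.85 dB SPL.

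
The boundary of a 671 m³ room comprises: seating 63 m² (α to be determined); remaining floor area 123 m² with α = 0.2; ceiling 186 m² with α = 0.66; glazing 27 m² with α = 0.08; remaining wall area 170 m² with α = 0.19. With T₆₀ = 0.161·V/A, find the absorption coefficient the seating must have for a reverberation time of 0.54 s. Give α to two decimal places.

From T₆₀ = 0.161·V/A, the target T₆₀ = 0.54 s needs A = 0.161·671/0.54 = 200.06 m².
Absorption from the other surfaces = 123·0.2 + 186·0.66 + 27·0.08 + 170·0.19 = 181.82 m², so the seating must supply 18.24 m² over 63 m².
α = 18.24/63 = 0.289.

0.29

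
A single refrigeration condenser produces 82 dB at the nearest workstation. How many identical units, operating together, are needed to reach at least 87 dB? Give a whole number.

Need L₁ + 10·log₁₀ N ≥ 87, i.e. log₁₀ N ≥ 0.50.
N ≥ 10^(5.0/10) = 3.162, so N = 4.

4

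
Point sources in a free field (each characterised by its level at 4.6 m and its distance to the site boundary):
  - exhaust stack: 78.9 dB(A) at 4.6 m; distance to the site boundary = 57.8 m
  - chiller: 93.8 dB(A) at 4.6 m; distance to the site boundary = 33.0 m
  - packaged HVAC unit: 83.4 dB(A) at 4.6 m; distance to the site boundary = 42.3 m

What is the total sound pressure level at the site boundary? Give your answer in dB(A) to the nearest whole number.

77 dB(A)

Propagate each source to the receiver with L = L_ref − 20·log₁₀(r/r_ref), then add intensities.
exhaust stack: 78.9 − 20·log₁₀(57.8/4.6) = 78.9 − 21.98 = 56.92 dB(A).
chiller: 93.8 − 20·log₁₀(33.0/4.6) = 93.8 − 17.12 = 76.68 dB(A).
packaged HVAC unit: 83.4 − 20·log₁₀(42.3/4.6) = 83.4 − 19.27 = 64.13 dB(A).
Σ 10^(L/10) = 4.969e+07 → L_total = 10·log₁₀(4.969e+07) = 76.96 dB(A).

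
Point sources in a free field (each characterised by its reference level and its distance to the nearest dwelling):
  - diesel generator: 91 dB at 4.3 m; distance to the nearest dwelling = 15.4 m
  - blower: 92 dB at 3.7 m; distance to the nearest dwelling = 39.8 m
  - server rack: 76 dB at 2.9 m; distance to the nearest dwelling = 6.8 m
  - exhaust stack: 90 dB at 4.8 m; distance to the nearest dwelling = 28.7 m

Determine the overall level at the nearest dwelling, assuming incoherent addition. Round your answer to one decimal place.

Propagate each source to the receiver with L = L_ref − 20·log₁₀(r/r_ref), then add intensities.
diesel generator: 91 − 20·log₁₀(15.4/4.3) = 91 − 11.08 = 79.92 dB.
blower: 92 − 20·log₁₀(39.8/3.7) = 92 − 20.63 = 71.37 dB.
server rack: 76 − 20·log₁₀(6.8/2.9) = 76 − 7.40 = 68.60 dB.
exhaust stack: 90 − 20·log₁₀(28.7/4.8) = 90 − 15.53 = 74.47 dB.
Σ 10^(L/10) = 1.471e+08 → L_total = 10·log₁₀(1.471e+08) = 81.67 dB.

81.7 dB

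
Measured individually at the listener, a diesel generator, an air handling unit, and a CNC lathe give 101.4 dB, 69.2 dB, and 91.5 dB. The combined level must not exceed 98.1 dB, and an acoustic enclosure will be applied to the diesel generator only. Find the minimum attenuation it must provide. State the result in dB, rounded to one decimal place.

The untreated sources together contribute 10^(69.2/10) + 10^(91.5/10) = 1.421e+09, i.e. 91.53 dB.
The limit corresponds to 10^(98.1/10) = 6.457e+09; subtracting the fixed part leaves 5.036e+09 for the diesel generator, i.e. 97.02 dB.
Required insertion loss = 101.4 − 97.02 = 4.38 dB.

4.4 dB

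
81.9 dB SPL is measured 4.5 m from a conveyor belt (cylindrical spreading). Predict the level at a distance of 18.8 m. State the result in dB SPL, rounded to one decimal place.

For a line source, L₂ = L₁ − 10·log₁₀(r₂/r₁).
L₂ = 81.9 − 10·log₁₀(18.8/4.5) = 81.9 − 6.209 = 75.69 dB SPL.

75.7 dB SPL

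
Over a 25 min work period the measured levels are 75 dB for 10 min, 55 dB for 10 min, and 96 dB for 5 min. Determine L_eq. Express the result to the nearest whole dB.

89 dB

L_eq = 10·log₁₀[(1/T)·Σ tᵢ·10^(Lᵢ/10)] with T = 25 min.
Σ tᵢ·10^(Lᵢ/10) = 10·10^(75/10) + 10·10^(55/10) + 5·10^(96/10) = 2.022e+10.
L_eq = 10·log₁₀(2.022e+10/25) = 89.08 dB.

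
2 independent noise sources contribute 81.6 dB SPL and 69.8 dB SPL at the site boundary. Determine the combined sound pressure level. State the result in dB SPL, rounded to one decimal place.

81.9 dB SPL

For uncorrelated sources the intensities add, so convert each level to linear form, sum, and take 10·log₁₀ of the total.
Σ 10^(L/10) = 10^(81.6/10) + 10^(69.8/10) = 1.541e+08.
L_total = 10·log₁₀(1.541e+08) = 81.88 dB SPL.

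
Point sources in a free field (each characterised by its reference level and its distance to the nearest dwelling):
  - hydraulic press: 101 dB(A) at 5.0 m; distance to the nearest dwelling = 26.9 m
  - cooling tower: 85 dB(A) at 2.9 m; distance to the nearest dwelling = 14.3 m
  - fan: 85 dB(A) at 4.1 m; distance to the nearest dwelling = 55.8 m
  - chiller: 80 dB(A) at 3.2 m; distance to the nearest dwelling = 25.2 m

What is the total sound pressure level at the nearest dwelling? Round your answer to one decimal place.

Propagate each source to the receiver with L = L_ref − 20·log₁₀(r/r_ref), then add intensities.
hydraulic press: 101 − 20·log₁₀(26.9/5.0) = 101 − 14.62 = 86.38 dB(A).
cooling tower: 85 − 20·log₁₀(14.3/2.9) = 85 − 13.86 = 71.14 dB(A).
fan: 85 − 20·log₁₀(55.8/4.1) = 85 − 22.68 = 62.32 dB(A).
chiller: 80 − 20·log₁₀(25.2/3.2) = 80 − 17.93 = 62.07 dB(A).
Σ 10^(L/10) = 4.513e+08 → L_total = 10·log₁₀(4.513e+08) = 86.54 dB(A).

86.5 dB(A)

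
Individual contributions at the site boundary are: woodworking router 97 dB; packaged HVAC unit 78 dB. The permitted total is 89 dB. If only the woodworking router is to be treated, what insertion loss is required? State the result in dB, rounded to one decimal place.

Fixed contribution from the other source: Σ 10^(L/10) = 10^(78/10) = 6.310e+07 (78.00 dB).
To meet 89 dB overall, the treated woodworking router may contribute at most 10^(89/10) − 6.310e+07 = 7.312e+08, i.e. 88.64 dB.
Required insertion loss = 97 − 88.64 = 8.36 dB.

8.4 dB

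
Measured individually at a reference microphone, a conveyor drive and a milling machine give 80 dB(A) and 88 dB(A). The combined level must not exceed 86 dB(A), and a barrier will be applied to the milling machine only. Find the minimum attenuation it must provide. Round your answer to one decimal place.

Fixed contribution from the other source: Σ 10^(L/10) = 10^(80/10) = 1.000e+08 (80.00 dB(A)).
To meet 86 dB(A) overall, the treated milling machine may contribute at most 10^(86/10) − 1.000e+08 = 2.981e+08, i.e. 84.74 dB(A).
So the milling machine must be reduced from 88 to 84.74 dB(A): IL = 3.26 dB.

3.3 dB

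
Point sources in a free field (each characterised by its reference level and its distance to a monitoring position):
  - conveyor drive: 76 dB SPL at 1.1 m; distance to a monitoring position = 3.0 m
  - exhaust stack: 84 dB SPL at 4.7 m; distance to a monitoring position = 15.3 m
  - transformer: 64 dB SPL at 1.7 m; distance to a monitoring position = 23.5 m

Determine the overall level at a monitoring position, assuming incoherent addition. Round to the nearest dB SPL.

Propagate each source to the receiver with L = L_ref − 20·log₁₀(r/r_ref), then add intensities.
conveyor drive: 76 − 20·log₁₀(3.0/1.1) = 76 − 8.71 = 67.29 dB SPL.
exhaust stack: 84 − 20·log₁₀(15.3/4.7) = 84 − 10.25 = 73.75 dB SPL.
transformer: 64 − 20·log₁₀(23.5/1.7) = 64 − 22.81 = 41.19 dB SPL.
Σ 10^(L/10) = 2.907e+07 → L_total = 10·log₁₀(2.907e+07) = 74.63 dB SPL.

75 dB SPL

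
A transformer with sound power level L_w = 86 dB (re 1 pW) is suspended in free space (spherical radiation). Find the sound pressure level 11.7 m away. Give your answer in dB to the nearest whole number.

54 dB

The power spreads over a sphere of area 4π·r², so L_p = L_w − 10·log₁₀(4π·r²).
4π·r² = 1720 m², 10·log₁₀ of that is 32.356 dB.
L_p = 86 − 32.356 = 53.64 dB.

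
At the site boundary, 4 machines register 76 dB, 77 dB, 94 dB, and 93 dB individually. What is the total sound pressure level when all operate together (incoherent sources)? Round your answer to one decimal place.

96.6 dB

Incoherent sources combine by intensity addition: L_total = 10·log₁₀(Σ 10^(L_i/10)).
Σ 10^(L/10) = 10^(76/10) + 10^(77/10) + 10^(94/10) + 10^(93/10) = 4.597e+09.
L_total = 10·log₁₀(4.597e+09) = 96.62 dB.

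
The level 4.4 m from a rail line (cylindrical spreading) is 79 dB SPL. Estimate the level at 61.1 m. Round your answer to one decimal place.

For a line source, L₂ = L₁ − 10·log₁₀(r₂/r₁).
L₂ = 79 − 10·log₁₀(61.1/4.4) = 79 − 11.426 = 67.57 dB SPL.

67.6 dB SPL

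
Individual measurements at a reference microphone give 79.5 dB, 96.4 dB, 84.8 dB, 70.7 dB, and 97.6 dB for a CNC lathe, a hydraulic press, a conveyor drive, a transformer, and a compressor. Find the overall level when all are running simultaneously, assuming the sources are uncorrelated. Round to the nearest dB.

100 dB

For uncorrelated sources the intensities add, so convert each level to linear form, sum, and take 10·log₁₀ of the total.
Σ 10^(L/10) = 10^(79.5/10) + 10^(96.4/10) + 10^(84.8/10) + 10^(70.7/10) + 10^(97.6/10) = 1.052e+10.
L_total = 10·log₁₀(1.052e+10) = 100.22 dB.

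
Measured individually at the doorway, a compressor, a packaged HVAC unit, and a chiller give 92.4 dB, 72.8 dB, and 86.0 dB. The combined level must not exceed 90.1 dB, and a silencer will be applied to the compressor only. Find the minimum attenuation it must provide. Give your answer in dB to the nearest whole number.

5 dB

Everything except the compressor sums to 10^(72.8/10) + 10^(86.0/10) = 4.172e+08 in linear terms, 86.20 dB.
To meet 90.1 dB overall, the treated compressor may contribute at most 10^(90.1/10) − 4.172e+08 = 6.061e+08, i.e. 87.83 dB.
Required insertion loss = 92.4 − 87.83 = 4.57 dB.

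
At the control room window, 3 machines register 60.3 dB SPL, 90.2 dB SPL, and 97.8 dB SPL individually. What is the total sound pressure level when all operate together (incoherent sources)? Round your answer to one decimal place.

98.5 dB SPL

Incoherent sources combine by intensity addition: L_total = 10·log₁₀(Σ 10^(L_i/10)).
Σ 10^(L/10) = 10^(60.3/10) + 10^(90.2/10) + 10^(97.8/10) = 7.074e+09.
L_total = 10·log₁₀(7.074e+09) = 98.50 dB SPL.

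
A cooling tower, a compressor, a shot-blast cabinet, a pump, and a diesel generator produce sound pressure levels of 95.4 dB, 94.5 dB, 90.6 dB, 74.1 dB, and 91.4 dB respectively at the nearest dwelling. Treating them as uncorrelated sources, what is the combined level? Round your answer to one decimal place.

99.5 dB

Incoherent sources combine by intensity addition: L_total = 10·log₁₀(Σ 10^(L_i/10)).
Σ 10^(L/10) = 10^(95.4/10) + 10^(94.5/10) + 10^(90.6/10) + 10^(74.1/10) + 10^(91.4/10) = 8.840e+09.
L_total = 10·log₁₀(8.840e+09) = 99.46 dB.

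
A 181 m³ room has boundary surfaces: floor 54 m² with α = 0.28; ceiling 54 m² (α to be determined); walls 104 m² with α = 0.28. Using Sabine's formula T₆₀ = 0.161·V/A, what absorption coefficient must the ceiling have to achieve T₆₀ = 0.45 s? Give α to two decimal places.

0.38

A = 0.161·V/T₆₀ = 0.161·181/0.45 = 64.76 m² sabins.
Absorption from the other surfaces = 54·0.28 + 104·0.28 = 44.24 m², so the ceiling must supply 20.52 m² over 54 m².
α = 20.52/54 = 0.380.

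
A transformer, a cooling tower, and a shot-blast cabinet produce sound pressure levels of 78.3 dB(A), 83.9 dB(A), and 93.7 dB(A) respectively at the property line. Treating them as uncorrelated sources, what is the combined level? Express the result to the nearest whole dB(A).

For uncorrelated sources the intensities add, so convert each level to linear form, sum, and take 10·log₁₀ of the total.
Σ 10^(L/10) = 10^(78.3/10) + 10^(83.9/10) + 10^(93.7/10) = 2.657e+09.
L_total = 10·log₁₀(2.657e+09) = 94.24 dB(A).

94 dB(A)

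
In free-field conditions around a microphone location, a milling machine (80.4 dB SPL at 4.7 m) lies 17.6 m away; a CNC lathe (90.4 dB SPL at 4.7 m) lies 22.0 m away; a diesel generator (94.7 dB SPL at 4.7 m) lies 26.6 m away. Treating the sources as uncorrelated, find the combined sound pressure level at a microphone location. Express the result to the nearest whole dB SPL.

82 dB SPL

First find each source's level at the receiver (point-source: −20·log₁₀(r/r_ref)), then combine on an intensity basis.
milling machine: 80.4 − 20·log₁₀(17.6/4.7) = 80.4 − 11.47 = 68.93 dB SPL.
CNC lathe: 90.4 − 20·log₁₀(22.0/4.7) = 90.4 − 13.41 = 76.99 dB SPL.
diesel generator: 94.7 − 20·log₁₀(26.6/4.7) = 94.7 − 15.06 = 79.64 dB SPL.
Σ 10^(L/10) = 1.500e+08 → L_total = 10·log₁₀(1.500e+08) = 81.76 dB SPL.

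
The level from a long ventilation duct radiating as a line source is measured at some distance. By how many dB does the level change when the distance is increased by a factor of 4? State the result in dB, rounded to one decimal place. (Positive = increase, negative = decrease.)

With cylindrical spreading the level changes by −10·log₁₀(r₂/r₁).
ΔL = −10·log₁₀(4) = -6.02 dB.

-6.0 dB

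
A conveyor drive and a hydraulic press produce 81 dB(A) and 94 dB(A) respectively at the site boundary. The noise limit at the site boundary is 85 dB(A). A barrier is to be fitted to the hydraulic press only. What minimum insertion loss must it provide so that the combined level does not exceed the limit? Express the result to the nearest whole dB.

Fixed contribution from the other source: Σ 10^(L/10) = 10^(81/10) = 1.259e+08 (81.00 dB(A)).
To meet 85 dB(A) overall, the treated hydraulic press may contribute at most 10^(85/10) − 1.259e+08 = 1.903e+08, i.e. 82.80 dB(A).
So the hydraulic press must be reduced from 94 to 82.80 dB(A): IL = 11.20 dB.

11 dB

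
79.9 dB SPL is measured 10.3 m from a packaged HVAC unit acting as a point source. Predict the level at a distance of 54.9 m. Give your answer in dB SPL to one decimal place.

Spherical spreading from a point source gives a 20·log₁₀(r₂/r₁) drop.
L₂ = 79.9 − 20·log₁₀(54.9/10.3) = 79.9 − 14.535 = 65.37 dB SPL.

65.4 dB SPL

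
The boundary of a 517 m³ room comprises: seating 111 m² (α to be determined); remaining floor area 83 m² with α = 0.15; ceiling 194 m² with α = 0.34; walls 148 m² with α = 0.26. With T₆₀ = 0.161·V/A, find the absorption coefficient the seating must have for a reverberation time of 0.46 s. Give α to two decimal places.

From T₆₀ = 0.161·V/A, the target T₆₀ = 0.46 s needs A = 0.161·517/0.46 = 180.95 m².
Absorption from the other surfaces = 83·0.15 + 194·0.34 + 148·0.26 = 116.89 m², so the seating must supply 64.06 m² over 111 m².
α = 64.06/111 = 0.577.

0.58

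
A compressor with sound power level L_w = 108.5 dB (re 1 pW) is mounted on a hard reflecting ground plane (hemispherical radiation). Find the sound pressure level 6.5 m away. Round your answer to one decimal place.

L_p = L_w − 10·log₁₀(2π·r²) with r = 6.5 m.
2π·r² = 265.5 m², 10·log₁₀ of that is 24.240 dB.
L_p = 108.5 − 24.240 = 84.26 dB.

84.3 dB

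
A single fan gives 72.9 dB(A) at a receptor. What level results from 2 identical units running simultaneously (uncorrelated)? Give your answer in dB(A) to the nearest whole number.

With 2 equal, uncorrelated contributions the intensity is 2× that of one unit, giving a rise of 10·log₁₀ 2.
L_total = 72.9 + 10·log₁₀(2) = 72.9 + 3.010 = 75.91 dB(A).

76 dB(A)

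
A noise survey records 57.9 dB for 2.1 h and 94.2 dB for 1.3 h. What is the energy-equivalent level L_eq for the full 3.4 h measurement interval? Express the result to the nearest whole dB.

90 dB

Weight each interval's intensity by its duration and average over T = 3.4 h:
Σ tᵢ·10^(Lᵢ/10) = 2.1·10^(57.9/10) + 1.3·10^(94.2/10) = 3.421e+09.
L_eq = 10·log₁₀(3.421e+09/3.4) = 90.03 dB.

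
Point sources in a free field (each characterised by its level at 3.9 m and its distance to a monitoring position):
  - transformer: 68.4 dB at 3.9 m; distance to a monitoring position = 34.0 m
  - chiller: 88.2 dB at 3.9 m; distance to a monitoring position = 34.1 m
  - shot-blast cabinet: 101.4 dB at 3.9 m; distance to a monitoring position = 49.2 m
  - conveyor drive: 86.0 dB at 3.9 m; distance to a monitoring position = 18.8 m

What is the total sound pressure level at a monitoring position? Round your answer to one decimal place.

First find each source's level at the receiver (point-source: −20·log₁₀(r/r_ref)), then combine on an intensity basis.
transformer: 68.4 − 20·log₁₀(34.0/3.9) = 68.4 − 18.81 = 49.59 dB.
chiller: 88.2 − 20·log₁₀(34.1/3.9) = 88.2 − 18.83 = 69.37 dB.
shot-blast cabinet: 101.4 − 20·log₁₀(49.2/3.9) = 101.4 − 22.02 = 79.38 dB.
conveyor drive: 86.0 − 20·log₁₀(18.8/3.9) = 86.0 − 13.66 = 72.34 dB.
Σ 10^(L/10) = 1.126e+08 → L_total = 10·log₁₀(1.126e+08) = 80.52 dB.

80.5 dB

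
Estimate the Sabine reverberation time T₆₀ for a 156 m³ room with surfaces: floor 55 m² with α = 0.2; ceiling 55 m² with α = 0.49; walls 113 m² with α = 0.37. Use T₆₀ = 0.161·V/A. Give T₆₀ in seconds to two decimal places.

0.31 s

Total absorption A = 55·0.2 + 55·0.49 + 113·0.37 = 79.76 m² sabins.
T₆₀ = 0.161·V/A = 0.161·156/79.76 = 0.315 s.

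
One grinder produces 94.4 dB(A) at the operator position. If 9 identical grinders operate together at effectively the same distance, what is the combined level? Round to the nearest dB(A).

N identical incoherent sources raise the level by 10·log₁₀ N.
L_total = 94.4 + 10·log₁₀(9) = 94.4 + 9.542 = 103.94 dB(A).

104 dB(A)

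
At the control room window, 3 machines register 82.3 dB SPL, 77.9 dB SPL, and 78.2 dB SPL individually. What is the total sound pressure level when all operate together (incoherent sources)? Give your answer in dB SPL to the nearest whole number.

85 dB SPL

For uncorrelated sources the intensities add, so convert each level to linear form, sum, and take 10·log₁₀ of the total.
Σ 10^(L/10) = 10^(82.3/10) + 10^(77.9/10) + 10^(78.2/10) = 2.976e+08.
L_total = 10·log₁₀(2.976e+08) = 84.74 dB SPL.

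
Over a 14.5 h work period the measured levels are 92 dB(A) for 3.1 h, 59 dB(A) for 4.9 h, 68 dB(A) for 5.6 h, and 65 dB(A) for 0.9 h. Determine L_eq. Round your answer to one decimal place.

85.3 dB(A)

Weight each interval's intensity by its duration and average over T = 14.5 h:
Σ tᵢ·10^(Lᵢ/10) = 3.1·10^(92/10) + 4.9·10^(59/10) + 5.6·10^(68/10) + 0.9·10^(65/10) = 4.955e+09.
L_eq = 10·log₁₀(4.955e+09/14.5) = 85.34 dB(A).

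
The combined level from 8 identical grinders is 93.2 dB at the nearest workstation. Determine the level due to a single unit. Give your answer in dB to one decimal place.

8 equal contributions raise the level by 10·log₁₀ 8 = 9.031 dB, so each unit alone gives 93.2 − 9.031.

84.2 dB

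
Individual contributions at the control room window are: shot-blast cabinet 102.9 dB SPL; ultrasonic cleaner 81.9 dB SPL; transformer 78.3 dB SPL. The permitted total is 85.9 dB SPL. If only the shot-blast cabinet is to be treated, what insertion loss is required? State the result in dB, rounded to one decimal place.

20.7 dB

Fixed contribution from the other sources: Σ 10^(L/10) = 10^(81.9/10) + 10^(78.3/10) = 2.225e+08 (83.47 dB SPL).
The limit corresponds to 10^(85.9/10) = 3.890e+08; subtracting the fixed part leaves 1.666e+08 for the shot-blast cabinet, i.e. 82.22 dB SPL.
Required insertion loss = 102.9 − 82.22 = 20.68 dB.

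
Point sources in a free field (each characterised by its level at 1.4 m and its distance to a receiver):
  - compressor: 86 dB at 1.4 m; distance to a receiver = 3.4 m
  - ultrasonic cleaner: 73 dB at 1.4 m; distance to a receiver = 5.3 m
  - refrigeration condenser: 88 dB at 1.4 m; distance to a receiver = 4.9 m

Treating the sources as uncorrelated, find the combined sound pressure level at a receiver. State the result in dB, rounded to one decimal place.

First find each source's level at the receiver (point-source: −20·log₁₀(r/r_ref)), then combine on an intensity basis.
compressor: 86 − 20·log₁₀(3.4/1.4) = 86 − 7.71 = 78.29 dB.
ultrasonic cleaner: 73 − 20·log₁₀(5.3/1.4) = 73 − 11.56 = 61.44 dB.
refrigeration condenser: 88 − 20·log₁₀(4.9/1.4) = 88 − 10.88 = 77.12 dB.
Σ 10^(L/10) = 1.204e+08 → L_total = 10·log₁₀(1.204e+08) = 80.81 dB.

80.8 dB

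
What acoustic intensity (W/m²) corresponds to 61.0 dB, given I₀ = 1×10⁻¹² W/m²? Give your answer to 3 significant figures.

1.26e-06 W/m²

I/I₀ = 10^(61.0/10) = 1.259e+06, so I = 1.259e+06 × 10⁻¹² W/m².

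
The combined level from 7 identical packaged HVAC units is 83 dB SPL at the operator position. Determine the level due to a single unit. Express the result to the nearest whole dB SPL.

75 dB SPL

For N identical incoherent sources L_total = L₁ + 10·log₁₀ N, so L₁ = 83 − 10·log₁₀(7) = 83 − 8.451.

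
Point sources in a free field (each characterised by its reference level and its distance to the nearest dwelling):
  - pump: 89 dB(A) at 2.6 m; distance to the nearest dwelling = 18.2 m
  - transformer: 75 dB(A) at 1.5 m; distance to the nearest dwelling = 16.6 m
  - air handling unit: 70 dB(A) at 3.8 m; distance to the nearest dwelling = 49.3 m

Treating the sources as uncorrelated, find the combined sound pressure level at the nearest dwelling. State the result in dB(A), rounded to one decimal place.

72.2 dB(A)

Propagate each source to the receiver with L = L_ref − 20·log₁₀(r/r_ref), then add intensities.
pump: 89 − 20·log₁₀(18.2/2.6) = 89 − 16.90 = 72.10 dB(A).
transformer: 75 − 20·log₁₀(16.6/1.5) = 75 − 20.88 = 54.12 dB(A).
air handling unit: 70 − 20·log₁₀(49.3/3.8) = 70 − 22.26 = 47.74 dB(A).
Σ 10^(L/10) = 1.653e+07 → L_total = 10·log₁₀(1.653e+07) = 72.18 dB(A).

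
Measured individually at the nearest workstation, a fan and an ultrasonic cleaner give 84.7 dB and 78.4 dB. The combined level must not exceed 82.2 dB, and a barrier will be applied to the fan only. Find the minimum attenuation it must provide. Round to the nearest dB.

5 dB

The untreated sources together contribute 10^(78.4/10) = 6.918e+07, i.e. 78.40 dB.
To meet 82.2 dB overall, the treated fan may contribute at most 10^(82.2/10) − 6.918e+07 = 9.678e+07, i.e. 79.86 dB.
So the fan must be reduced from 84.7 to 79.86 dB: IL = 4.84 dB.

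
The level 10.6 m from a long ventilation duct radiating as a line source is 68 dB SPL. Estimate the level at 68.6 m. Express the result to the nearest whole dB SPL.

60 dB SPL

For a line source, L₂ = L₁ − 10·log₁₀(r₂/r₁).
L₂ = 68 − 10·log₁₀(68.6/10.6) = 68 − 8.110 = 59.89 dB SPL.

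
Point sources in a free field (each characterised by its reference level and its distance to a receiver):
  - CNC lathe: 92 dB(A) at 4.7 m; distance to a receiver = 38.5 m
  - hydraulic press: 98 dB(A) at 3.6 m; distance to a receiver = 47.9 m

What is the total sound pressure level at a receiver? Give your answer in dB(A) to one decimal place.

77.7 dB(A)

First find each source's level at the receiver (point-source: −20·log₁₀(r/r_ref)), then combine on an intensity basis.
CNC lathe: 92 − 20·log₁₀(38.5/4.7) = 92 − 18.27 = 73.73 dB(A).
hydraulic press: 98 − 20·log₁₀(47.9/3.6) = 98 − 22.48 = 75.52 dB(A).
Σ 10^(L/10) = 5.926e+07 → L_total = 10·log₁₀(5.926e+07) = 77.73 dB(A).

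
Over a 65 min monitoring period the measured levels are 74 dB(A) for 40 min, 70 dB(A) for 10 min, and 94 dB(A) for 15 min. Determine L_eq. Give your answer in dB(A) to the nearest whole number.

88 dB(A)

Weight each interval's intensity by its duration and average over T = 65 min:
Σ tᵢ·10^(Lᵢ/10) = 40·10^(74/10) + 10·10^(70/10) + 15·10^(94/10) = 3.878e+10.
L_eq = 10·log₁₀(3.878e+10/65) = 87.76 dB(A).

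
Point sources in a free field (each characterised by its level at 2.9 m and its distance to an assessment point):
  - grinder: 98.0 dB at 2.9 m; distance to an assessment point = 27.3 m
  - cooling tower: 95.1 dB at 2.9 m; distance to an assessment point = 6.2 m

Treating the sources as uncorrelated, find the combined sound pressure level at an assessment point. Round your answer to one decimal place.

First find each source's level at the receiver (point-source: −20·log₁₀(r/r_ref)), then combine on an intensity basis.
grinder: 98.0 − 20·log₁₀(27.3/2.9) = 98.0 − 19.48 = 78.52 dB.
cooling tower: 95.1 − 20·log₁₀(6.2/2.9) = 95.1 − 6.60 = 88.50 dB.
Σ 10^(L/10) = 7.792e+08 → L_total = 10·log₁₀(7.792e+08) = 88.92 dB.

88.9 dB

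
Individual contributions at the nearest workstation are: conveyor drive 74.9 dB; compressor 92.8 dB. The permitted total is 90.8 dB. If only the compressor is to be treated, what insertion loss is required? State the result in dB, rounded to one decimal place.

Fixed contribution from the other source: Σ 10^(L/10) = 10^(74.9/10) = 3.090e+07 (74.90 dB).
The limit corresponds to 10^(90.8/10) = 1.202e+09; subtracting the fixed part leaves 1.171e+09 for the compressor, i.e. 90.69 dB.
Required insertion loss = 92.8 − 90.69 = 2.11 dB.

2.1 dB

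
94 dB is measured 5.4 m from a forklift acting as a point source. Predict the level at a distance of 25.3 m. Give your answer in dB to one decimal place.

80.6 dB

Spherical spreading from a point source gives a 20·log₁₀(r₂/r₁) drop.
L₂ = 94 − 20·log₁₀(25.3/5.4) = 94 − 13.415 = 80.59 dB.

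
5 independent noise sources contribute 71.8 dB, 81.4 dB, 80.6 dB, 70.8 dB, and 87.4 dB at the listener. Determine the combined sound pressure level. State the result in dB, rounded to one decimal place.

89.2 dB

Incoherent sources combine by intensity addition: L_total = 10·log₁₀(Σ 10^(L_i/10)).
Σ 10^(L/10) = 10^(71.8/10) + 10^(81.4/10) + 10^(80.6/10) + 10^(70.8/10) + 10^(87.4/10) = 8.296e+08.
L_total = 10·log₁₀(8.296e+08) = 89.19 dB.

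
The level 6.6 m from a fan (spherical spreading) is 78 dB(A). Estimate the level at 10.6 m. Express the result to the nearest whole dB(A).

74 dB(A)

Spherical spreading from a point source gives a 20·log₁₀(r₂/r₁) drop.
L₂ = 78 − 20·log₁₀(10.6/6.6) = 78 − 4.115 = 73.88 dB(A).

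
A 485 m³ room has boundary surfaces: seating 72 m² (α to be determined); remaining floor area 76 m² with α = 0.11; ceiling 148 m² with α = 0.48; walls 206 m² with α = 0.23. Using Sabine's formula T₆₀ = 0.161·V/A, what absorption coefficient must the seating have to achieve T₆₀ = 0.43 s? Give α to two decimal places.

Required total absorption A = 0.161·485/0.43 = 181.59 m².
Absorption from the other surfaces = 76·0.11 + 148·0.48 + 206·0.23 = 126.78 m², so the seating must supply 54.81 m² over 72 m².
α = 54.81/72 = 0.761.

0.76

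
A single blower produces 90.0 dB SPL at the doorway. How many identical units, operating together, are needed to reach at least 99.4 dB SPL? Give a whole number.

9

N identical sources give L₁ + 10·log₁₀ N, so require 10·log₁₀ N ≥ 99.4 − 90.0 = 9.4 dB.
N ≥ 10^(9.4/10) = 8.710, so N = 9.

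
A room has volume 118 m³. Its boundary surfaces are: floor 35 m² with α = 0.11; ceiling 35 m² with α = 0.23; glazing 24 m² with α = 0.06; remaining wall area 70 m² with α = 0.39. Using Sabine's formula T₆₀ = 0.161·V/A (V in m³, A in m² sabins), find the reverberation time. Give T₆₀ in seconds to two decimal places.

Summing Sᵢαᵢ: 35·0.11 + 35·0.23 + 24·0.06 + 70·0.39 = 40.64 m².
T₆₀ = 0.161 × 118 / 40.64 = 0.467 s.

0.47 s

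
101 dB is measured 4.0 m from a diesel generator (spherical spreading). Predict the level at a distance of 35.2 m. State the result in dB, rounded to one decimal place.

82.1 dB

For a point source, L₂ = L₁ − 20·log₁₀(r₂/r₁).
L₂ = 101 − 20·log₁₀(35.2/4.0) = 101 − 18.890 = 82.11 dB.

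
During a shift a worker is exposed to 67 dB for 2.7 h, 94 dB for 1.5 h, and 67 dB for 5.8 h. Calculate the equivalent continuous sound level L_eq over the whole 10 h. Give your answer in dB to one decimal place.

85.8 dB

The energy average is taken in the linear domain: L_eq = 10·log₁₀[(Σ tᵢ·10^(Lᵢ/10))/T], T = 10 h.
Σ tᵢ·10^(Lᵢ/10) = 2.7·10^(67/10) + 1.5·10^(94/10) + 5.8·10^(67/10) = 3.810e+09.
L_eq = 10·log₁₀(3.810e+09/10) = 85.81 dB.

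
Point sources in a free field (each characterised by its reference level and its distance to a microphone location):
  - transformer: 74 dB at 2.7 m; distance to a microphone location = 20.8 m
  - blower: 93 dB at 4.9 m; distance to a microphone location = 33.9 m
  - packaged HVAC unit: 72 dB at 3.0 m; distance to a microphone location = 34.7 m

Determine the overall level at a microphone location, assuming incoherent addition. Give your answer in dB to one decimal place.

Apply inverse-square spreading to bring every level to the receiver, then sum 10^(L/10).
transformer: 74 − 20·log₁₀(20.8/2.7) = 74 − 17.73 = 56.27 dB.
blower: 93 − 20·log₁₀(33.9/4.9) = 93 − 16.80 = 76.20 dB.
packaged HVAC unit: 72 − 20·log₁₀(34.7/3.0) = 72 − 21.26 = 50.74 dB.
Σ 10^(L/10) = 4.223e+07 → L_total = 10·log₁₀(4.223e+07) = 76.26 dB.

76.3 dB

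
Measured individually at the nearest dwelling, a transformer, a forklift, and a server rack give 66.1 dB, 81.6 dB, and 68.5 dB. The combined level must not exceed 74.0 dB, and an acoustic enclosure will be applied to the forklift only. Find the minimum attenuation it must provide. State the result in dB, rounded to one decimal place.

10.1 dB

Everything except the forklift sums to 10^(66.1/10) + 10^(68.5/10) = 1.115e+07 in linear terms, 70.47 dB.
To meet 74.0 dB overall, the treated forklift may contribute at most 10^(74.0/10) − 1.115e+07 = 1.397e+07, i.e. 71.45 dB.
Required insertion loss = 81.6 − 71.45 = 10.15 dB.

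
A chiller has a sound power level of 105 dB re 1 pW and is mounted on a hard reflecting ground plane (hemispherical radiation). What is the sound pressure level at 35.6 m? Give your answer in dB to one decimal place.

66.0 dB

L_p = L_w − 10·log₁₀(2π·r²) with r = 35.6 m.
2π·r² = 7963 m², 10·log₁₀ of that is 39.011 dB.
L_p = 105 − 39.011 = 65.99 dB.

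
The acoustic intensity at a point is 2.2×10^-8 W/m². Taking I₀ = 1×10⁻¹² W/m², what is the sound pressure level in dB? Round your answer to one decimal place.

43.4 dB

L = 10·log₁₀(I/I₀) = 10·log₁₀(2.2×10^-8/10⁻¹²) = 10·log₁₀(2.2×10^4).
L = 10·(0.3424 + 4) = 43.42 dB.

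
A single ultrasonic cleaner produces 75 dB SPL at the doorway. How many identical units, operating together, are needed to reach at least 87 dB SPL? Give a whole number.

16

N identical sources give L₁ + 10·log₁₀ N, so require 10·log₁₀ N ≥ 87 − 75 = 12.0 dB.
N ≥ 10^(12.0/10) = 15.849, so N = 16.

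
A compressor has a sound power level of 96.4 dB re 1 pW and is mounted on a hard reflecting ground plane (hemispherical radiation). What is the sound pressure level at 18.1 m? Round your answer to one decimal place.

L_p = L_w − 10·log₁₀(2π·r²) with r = 18.1 m.
2π·r² = 2058 m², 10·log₁₀ of that is 33.135 dB.
L_p = 96.4 − 33.135 = 63.26 dB.

63.3 dB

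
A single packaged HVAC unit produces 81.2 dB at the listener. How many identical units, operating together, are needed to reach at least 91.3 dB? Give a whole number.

N identical sources give L₁ + 10·log₁₀ N, so require 10·log₁₀ N ≥ 91.3 − 81.2 = 10.1 dB.
N ≥ 10^(10.1/10) = 10.233, so N = 11.

11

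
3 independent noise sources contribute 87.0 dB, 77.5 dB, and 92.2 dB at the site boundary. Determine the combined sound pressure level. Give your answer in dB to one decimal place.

For uncorrelated sources the intensities add, so convert each level to linear form, sum, and take 10·log₁₀ of the total.
Σ 10^(L/10) = 10^(87.0/10) + 10^(77.5/10) + 10^(92.2/10) = 2.217e+09.
L_total = 10·log₁₀(2.217e+09) = 93.46 dB.

93.5 dB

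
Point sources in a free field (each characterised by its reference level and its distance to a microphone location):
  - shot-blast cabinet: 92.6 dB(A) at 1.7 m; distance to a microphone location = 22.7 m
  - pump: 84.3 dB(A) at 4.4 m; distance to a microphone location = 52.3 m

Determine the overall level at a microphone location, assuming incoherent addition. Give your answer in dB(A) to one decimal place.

70.8 dB(A)

Apply inverse-square spreading to bring every level to the receiver, then sum 10^(L/10).
shot-blast cabinet: 92.6 − 20·log₁₀(22.7/1.7) = 92.6 − 22.51 = 70.09 dB(A).
pump: 84.3 − 20·log₁₀(52.3/4.4) = 84.3 − 21.50 = 62.80 dB(A).
Σ 10^(L/10) = 1.211e+07 → L_total = 10·log₁₀(1.211e+07) = 70.83 dB(A).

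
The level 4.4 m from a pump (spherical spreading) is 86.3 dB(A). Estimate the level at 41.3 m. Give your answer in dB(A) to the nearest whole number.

67 dB(A)

Spherical spreading from a point source gives a 20·log₁₀(r₂/r₁) drop.
L₂ = 86.3 − 20·log₁₀(41.3/4.4) = 86.3 − 19.450 = 66.85 dB(A).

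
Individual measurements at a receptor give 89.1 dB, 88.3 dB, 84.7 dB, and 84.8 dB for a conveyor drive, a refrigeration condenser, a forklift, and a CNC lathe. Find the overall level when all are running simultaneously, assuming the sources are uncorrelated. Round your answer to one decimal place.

93.2 dB

For uncorrelated sources the intensities add, so convert each level to linear form, sum, and take 10·log₁₀ of the total.
Σ 10^(L/10) = 10^(89.1/10) + 10^(88.3/10) + 10^(84.7/10) + 10^(84.8/10) = 2.086e+09.
L_total = 10·log₁₀(2.086e+09) = 93.19 dB.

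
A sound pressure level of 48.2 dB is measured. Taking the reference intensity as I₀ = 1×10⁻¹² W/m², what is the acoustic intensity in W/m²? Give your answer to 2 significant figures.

I/I₀ = 10^(48.2/10) = 6.607e+04, so I = 6.607e+04 × 10⁻¹² W/m².

6.6e-08 W/m²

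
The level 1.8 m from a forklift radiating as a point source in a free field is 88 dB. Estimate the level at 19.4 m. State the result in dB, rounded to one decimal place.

Point-source attenuation: ΔL = 20·log₁₀(r₂/r₁) = 20·log₁₀(19.4/1.8) = 20.651 dB.
L₂ = 88 − 20·log₁₀(19.4/1.8) = 88 − 20.651 = 67.35 dB.

67.3 dB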